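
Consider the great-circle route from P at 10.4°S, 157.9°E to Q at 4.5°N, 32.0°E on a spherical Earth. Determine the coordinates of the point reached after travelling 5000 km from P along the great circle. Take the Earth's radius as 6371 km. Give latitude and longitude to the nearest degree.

Convert each endpoint to a unit vector on the sphere (x = cos φ cos λ, y = cos φ sin λ, z = sin φ).
The central angle between the endpoints is δ = arccos(p₁·p₂) ≈ 2.201 rad (126.1°). The total great-circle distance is δ·R ≈ 2.201 × 6371 ≈ 14021 km, so the target fraction is f = 5000/14021 ≈ 0.357.
Interpolate at f ≈ 0.357 with slerp weights a = sin((1−f)δ)/sin δ ≈ 1.223, b = sin(fδ)/sin δ ≈ 0.875.
p = a·p₁ + b·p₂ ≈ (-0.375, 0.914, -0.152); φ = arcsin(p_z) ≈ -8.75°, λ = atan2(p_y, p_x) ≈ 112.29°.

≈ 9°S, 112°E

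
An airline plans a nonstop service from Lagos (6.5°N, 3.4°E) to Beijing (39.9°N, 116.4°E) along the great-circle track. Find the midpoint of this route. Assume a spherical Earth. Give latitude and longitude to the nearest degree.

Write both endpoints as unit vectors p₁, p₂ with components (cos φ cos λ, cos φ sin λ, sin φ).
The central angle between the endpoints is δ = arccos(p₁·p₂) ≈ 1.798 rad (103.0°).
Interpolate at f = 1/2 with slerp weights a = sin((1−f)δ)/sin δ ≈ 0.803, b = sin(fδ)/sin δ ≈ 0.803.
p = a·p₁ + b·p₂ ≈ (0.523, 0.599, 0.606); φ = arcsin(p_z) ≈ 37.32°, λ = atan2(p_y, p_x) ≈ 48.91°.

≈ 37°N, 49°E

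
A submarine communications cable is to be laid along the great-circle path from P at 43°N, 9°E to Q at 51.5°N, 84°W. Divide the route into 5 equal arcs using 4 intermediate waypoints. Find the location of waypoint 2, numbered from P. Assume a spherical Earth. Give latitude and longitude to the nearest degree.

From cos δ = sin φ₁ sin φ₂ + cos φ₁ cos φ₂ cos Δλ, the central angle is δ ≈ 1.036 rad (59.3°).
Interpolate at f = 2/5 with slerp weights a = sin((1−f)δ)/sin δ ≈ 0.677, b = sin(fδ)/sin δ ≈ 0.468.
p = a·p₁ + b·p₂ ≈ (0.519, -0.212, 0.828); φ = arcsin(p_z) ≈ 55.87°, λ = atan2(p_y, p_x) ≈ -22.23°.

≈ 56°N, 22°W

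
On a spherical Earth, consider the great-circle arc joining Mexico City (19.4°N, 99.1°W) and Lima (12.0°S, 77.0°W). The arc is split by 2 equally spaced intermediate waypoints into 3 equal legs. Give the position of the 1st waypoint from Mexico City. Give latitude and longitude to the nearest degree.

≈ 9°N, 91°W

Convert each endpoint to a unit vector on the sphere (x = cos φ cos λ, y = cos φ sin λ, z = sin φ).
The central angle between the endpoints is δ = arccos(p₁·p₂) ≈ 0.667 rad (38.2°).
Interpolate at f = 1/3 with slerp weights a = sin((1−f)δ)/sin δ ≈ 0.695, b = sin(fδ)/sin δ ≈ 0.356.
p = a·p₁ + b·p₂ ≈ (-0.025, -0.987, 0.157); φ = arcsin(p_z) ≈ 9.02°, λ = atan2(p_y, p_x) ≈ -91.47°.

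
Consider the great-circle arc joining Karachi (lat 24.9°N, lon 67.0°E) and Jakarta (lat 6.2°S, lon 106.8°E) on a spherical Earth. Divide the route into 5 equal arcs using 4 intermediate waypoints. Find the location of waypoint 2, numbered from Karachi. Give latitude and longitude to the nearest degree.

≈ lat 13°N, lon 84°E

Write both endpoints as unit vectors p₁, p₂ with components (cos φ cos λ, cos φ sin λ, sin φ).
The central angle between the endpoints is δ = arccos(p₁·p₂) ≈ 0.867 rad (49.7°).
Interpolate at f = 2/5 with slerp weights a = sin((1−f)δ)/sin δ ≈ 0.652, b = sin(fδ)/sin δ ≈ 0.446.
p = a·p₁ + b·p₂ ≈ (0.103, 0.969, 0.226); φ = arcsin(p_z) ≈ 13.08°, λ = atan2(p_y, p_x) ≈ 83.93°.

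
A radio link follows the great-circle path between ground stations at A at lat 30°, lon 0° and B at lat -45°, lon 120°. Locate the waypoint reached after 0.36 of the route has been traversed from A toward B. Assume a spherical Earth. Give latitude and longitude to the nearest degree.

≈ lat -2°, lon 37°

From cos δ = sin φ₁ sin φ₂ + cos φ₁ cos φ₂ cos Δλ, the central angle is δ ≈ 2.291 rad (131.3°).
Interpolate at f = 0.36 with slerp weights a = sin((1−f)δ)/sin δ ≈ 1.323, b = sin(fδ)/sin δ ≈ 0.977.
p = a·p₁ + b·p₂ ≈ (0.801, 0.598, -0.029); φ = arcsin(p_z) ≈ -1.68°, λ = atan2(p_y, p_x) ≈ 36.78°.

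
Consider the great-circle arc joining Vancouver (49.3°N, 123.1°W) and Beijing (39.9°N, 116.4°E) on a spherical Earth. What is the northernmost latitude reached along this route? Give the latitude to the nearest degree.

The great circle lies in the plane with unit normal n̂ = (p₁ × p₂)/|p₁ × p₂|.
Here n̂_z ≈ -0.443; the vertex latitude is φ_max = arccos|n̂_z| ≈ 63.7°.

≈ 64°N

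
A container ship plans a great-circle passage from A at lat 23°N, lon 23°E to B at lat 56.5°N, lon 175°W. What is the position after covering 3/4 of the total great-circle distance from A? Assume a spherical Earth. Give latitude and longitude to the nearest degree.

Convert each endpoint to a unit vector on the sphere (x = cos φ cos λ, y = cos φ sin λ, z = sin φ).
The central angle between the endpoints is δ = arccos(p₁·p₂) ≈ 1.729 rad (99.1°).
Interpolate at f = 3/4 with slerp weights a = sin((1−f)δ)/sin δ ≈ 0.424, b = sin(fδ)/sin δ ≈ 0.975.
p = a·p₁ + b·p₂ ≈ (-0.177, 0.106, 0.979); φ = arcsin(p_z) ≈ 78.13°, λ = atan2(p_y, p_x) ≈ 149.10°.

≈ lat 78°N, lon 149°E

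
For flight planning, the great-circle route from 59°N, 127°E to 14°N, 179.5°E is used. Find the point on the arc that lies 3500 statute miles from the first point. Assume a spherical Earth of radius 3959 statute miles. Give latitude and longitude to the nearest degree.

From cos δ = sin φ₁ sin φ₂ + cos φ₁ cos φ₂ cos Δλ, the central angle is δ ≈ 1.034 rad (59.2°). The total great-circle distance is δ·R ≈ 1.034 × 3959 ≈ 4093 mi, so the target fraction is f = 3500/4093 ≈ 0.855.
Interpolate at f ≈ 0.855 with slerp weights a = sin((1−f)δ)/sin δ ≈ 0.174, b = sin(fδ)/sin δ ≈ 0.900.
p = a·p₁ + b·p₂ ≈ (-0.927, 0.079, 0.367); φ = arcsin(p_z) ≈ 21.50°, λ = atan2(p_y, p_x) ≈ 175.13°.

≈ 22°N, 175°E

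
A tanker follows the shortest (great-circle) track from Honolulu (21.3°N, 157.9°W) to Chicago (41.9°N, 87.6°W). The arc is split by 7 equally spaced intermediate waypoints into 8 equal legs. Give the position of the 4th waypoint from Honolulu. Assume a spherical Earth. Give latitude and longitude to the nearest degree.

Convert each endpoint to a unit vector on the sphere (x = cos φ cos λ, y = cos φ sin λ, z = sin φ).
The central angle between the endpoints is δ = arccos(p₁·p₂) ≈ 1.074 rad (61.6°).
Interpolate at f = 4/8 with slerp weights a = sin((1−f)δ)/sin δ ≈ 0.582, b = sin(fδ)/sin δ ≈ 0.582.
p = a·p₁ + b·p₂ ≈ (-0.484, -0.637, 0.600); φ = arcsin(p_z) ≈ 36.87°, λ = atan2(p_y, p_x) ≈ -127.25°.

≈ (37°N, 127°W)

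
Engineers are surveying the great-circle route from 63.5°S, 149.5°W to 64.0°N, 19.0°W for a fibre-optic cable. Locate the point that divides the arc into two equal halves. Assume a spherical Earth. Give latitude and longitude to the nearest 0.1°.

The haversine formula gives a central angle δ ≈ 2.769 rad (158.7°) between the endpoints.
Interpolate at f = 1/2 with slerp weights a = sin((1−f)δ)/sin δ ≈ 2.700, b = sin(fδ)/sin δ ≈ 2.700.
p = a·p₁ + b·p₂ ≈ (0.081, -0.997, 0.010); φ = arcsin(p_z) ≈ 0.60°, λ = atan2(p_y, p_x) ≈ -85.35°.

≈ 0.6°N, 85.3°W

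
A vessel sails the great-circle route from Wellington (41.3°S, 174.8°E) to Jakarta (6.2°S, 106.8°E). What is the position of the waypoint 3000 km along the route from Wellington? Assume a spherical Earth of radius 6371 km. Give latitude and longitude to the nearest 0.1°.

≈ (31.9°S, 143.1°E)

Write both endpoints as unit vectors p₁, p₂ with components (cos φ cos λ, cos φ sin λ, sin φ).
The central angle between the endpoints is δ = arccos(p₁·p₂) ≈ 1.212 rad (69.4°). The total great-circle distance is δ·R ≈ 1.212 × 6371 ≈ 7722 km, so the target fraction is f = 3000/7722 ≈ 0.388.
Interpolate at f ≈ 0.388 with slerp weights a = sin((1−f)δ)/sin δ ≈ 0.721, b = sin(fδ)/sin δ ≈ 0.485.
p = a·p₁ + b·p₂ ≈ (-0.679, 0.510, -0.528); φ = arcsin(p_z) ≈ -31.89°, λ = atan2(p_y, p_x) ≈ 143.07°.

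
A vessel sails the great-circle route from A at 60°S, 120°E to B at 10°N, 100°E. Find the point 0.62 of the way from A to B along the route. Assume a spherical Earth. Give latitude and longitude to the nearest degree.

From cos δ = sin φ₁ sin φ₂ + cos φ₁ cos φ₂ cos Δλ, the central angle is δ ≈ 1.253 rad (71.8°).
Interpolate at f = 0.62 with slerp weights a = sin((1−f)δ)/sin δ ≈ 0.483, b = sin(fδ)/sin δ ≈ 0.738.
p = a·p₁ + b·p₂ ≈ (-0.247, 0.925, -0.290); φ = arcsin(p_z) ≈ -16.84°, λ = atan2(p_y, p_x) ≈ 104.95°.

≈ 17°S, 105°E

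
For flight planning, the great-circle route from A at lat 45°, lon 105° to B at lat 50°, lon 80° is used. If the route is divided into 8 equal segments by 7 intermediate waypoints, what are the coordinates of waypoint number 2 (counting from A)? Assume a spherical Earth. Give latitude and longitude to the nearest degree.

≈ lat 47°, lon 99°

From cos δ = sin φ₁ sin φ₂ + cos φ₁ cos φ₂ cos Δλ, the central angle is δ ≈ 0.306 rad (17.5°).
Interpolate at f = 2/8 with slerp weights a = sin((1−f)δ)/sin δ ≈ 0.755, b = sin(fδ)/sin δ ≈ 0.254.
p = a·p₁ + b·p₂ ≈ (-0.110, 0.676, 0.728); φ = arcsin(p_z) ≈ 46.75°, λ = atan2(p_y, p_x) ≈ 99.23°.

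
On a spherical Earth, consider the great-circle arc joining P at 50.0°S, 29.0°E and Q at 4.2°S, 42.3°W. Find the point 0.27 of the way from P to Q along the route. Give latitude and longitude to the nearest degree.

Write both endpoints as unit vectors p₁, p₂ with components (cos φ cos λ, cos φ sin λ, sin φ).
The central angle between the endpoints is δ = arccos(p₁·p₂) ≈ 1.306 rad (74.8°).
Interpolate at f = 0.27 with slerp weights a = sin((1−f)δ)/sin δ ≈ 0.845, b = sin(fδ)/sin δ ≈ 0.358.
p = a·p₁ + b·p₂ ≈ (0.739, 0.023, -0.673); φ = arcsin(p_z) ≈ -42.33°, λ = atan2(p_y, p_x) ≈ 1.79°.

≈ 42°S, 2°E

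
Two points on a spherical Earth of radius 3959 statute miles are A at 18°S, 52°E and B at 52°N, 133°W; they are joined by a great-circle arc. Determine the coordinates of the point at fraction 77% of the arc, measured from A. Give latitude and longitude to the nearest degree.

Convert each endpoint to a unit vector on the sphere (x = cos φ cos λ, y = cos φ sin λ, z = sin φ).
The central angle between the endpoints is δ = arccos(p₁·p₂) ≈ 2.544 rad (145.8°).
Interpolate at f = 0.77 with slerp weights a = sin((1−f)δ)/sin δ ≈ 0.982, b = sin(fδ)/sin δ ≈ 1.646.
p = a·p₁ + b·p₂ ≈ (-0.116, -0.005, 0.993); φ = arcsin(p_z) ≈ 83.34°, λ = atan2(p_y, p_x) ≈ -177.53°.

≈ 83°N, 178°W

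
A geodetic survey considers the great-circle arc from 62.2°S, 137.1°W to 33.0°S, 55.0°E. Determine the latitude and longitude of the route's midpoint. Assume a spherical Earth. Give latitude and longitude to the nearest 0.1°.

From cos δ = sin φ₁ sin φ₂ + cos φ₁ cos φ₂ cos Δλ, the central angle is δ ≈ 1.471 rad (84.3°).
Interpolate at f = 1/2 with slerp weights a = sin((1−f)δ)/sin δ ≈ 0.674, b = sin(fδ)/sin δ ≈ 0.674.
p = a·p₁ + b·p₂ ≈ (0.094, 0.249, -0.964); φ = arcsin(p_z) ≈ -74.55°, λ = atan2(p_y, p_x) ≈ 69.33°.

≈ 74.6°S, 69.3°E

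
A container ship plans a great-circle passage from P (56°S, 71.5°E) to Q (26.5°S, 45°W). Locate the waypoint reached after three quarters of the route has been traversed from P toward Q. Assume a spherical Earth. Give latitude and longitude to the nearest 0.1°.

From cos δ = sin φ₁ sin φ₂ + cos φ₁ cos φ₂ cos Δλ, the central angle is δ ≈ 1.424 rad (81.6°).
Interpolate at f = 3/4 with slerp weights a = sin((1−f)δ)/sin δ ≈ 0.352, b = sin(fδ)/sin δ ≈ 0.886.
p = a·p₁ + b·p₂ ≈ (0.623, -0.374, -0.687); φ = arcsin(p_z) ≈ -43.41°, λ = atan2(p_y, p_x) ≈ -30.96°.

≈ (43.4°S, 31.0°W)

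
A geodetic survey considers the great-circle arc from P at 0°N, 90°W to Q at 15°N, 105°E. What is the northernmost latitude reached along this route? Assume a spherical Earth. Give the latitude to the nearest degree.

The great circle lies in the plane with unit normal n̂ = (p₁ × p₂)/|p₁ × p₂|.
Here n̂_z ≈ -0.695; the vertex latitude is φ_max = arccos|n̂_z| ≈ 46.0°.

≈ 46°N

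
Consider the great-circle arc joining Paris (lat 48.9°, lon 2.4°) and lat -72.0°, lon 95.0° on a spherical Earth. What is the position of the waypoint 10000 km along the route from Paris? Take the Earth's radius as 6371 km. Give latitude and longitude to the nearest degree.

≈ lat -36°, lon 36°

Write both endpoints as unit vectors p₁, p₂ with components (cos φ cos λ, cos φ sin λ, sin φ).
The central angle between the endpoints is δ = arccos(p₁·p₂) ≈ 2.383 rad (136.5°). The total great-circle distance is δ·R ≈ 2.383 × 6371 ≈ 15183 km, so the target fraction is f = 10000/15183 ≈ 0.659.
Interpolate at f ≈ 0.659 with slerp weights a = sin((1−f)δ)/sin δ ≈ 1.057, b = sin(fδ)/sin δ ≈ 1.454.
p = a·p₁ + b·p₂ ≈ (0.655, 0.477, -0.587); φ = arcsin(p_z) ≈ -35.91°, λ = atan2(p_y, p_x) ≈ 36.05°.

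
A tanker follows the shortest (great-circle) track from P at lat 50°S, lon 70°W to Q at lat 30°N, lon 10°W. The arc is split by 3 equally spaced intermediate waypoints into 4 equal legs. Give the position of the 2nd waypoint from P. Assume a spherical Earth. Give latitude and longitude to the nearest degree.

≈ lat 11°S, lon 35°W

Write both endpoints as unit vectors p₁, p₂ with components (cos φ cos λ, cos φ sin λ, sin φ).
The central angle between the endpoints is δ = arccos(p₁·p₂) ≈ 1.676 rad (96.0°).
Interpolate at f = 2/4 with slerp weights a = sin((1−f)δ)/sin δ ≈ 0.747, b = sin(fδ)/sin δ ≈ 0.747.
p = a·p₁ + b·p₂ ≈ (0.802, -0.564, -0.199); φ = arcsin(p_z) ≈ -11.47°, λ = atan2(p_y, p_x) ≈ -35.12°.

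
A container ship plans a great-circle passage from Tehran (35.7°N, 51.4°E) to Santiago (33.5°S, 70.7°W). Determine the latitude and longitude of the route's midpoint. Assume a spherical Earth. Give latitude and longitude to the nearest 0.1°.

Write both endpoints as unit vectors p₁, p₂ with components (cos φ cos λ, cos φ sin λ, sin φ).
The central angle between the endpoints is δ = arccos(p₁·p₂) ≈ 2.321 rad (133.0°).
Interpolate at f = 1/2 with slerp weights a = sin((1−f)δ)/sin δ ≈ 1.254, b = sin(fδ)/sin δ ≈ 1.254.
p = a·p₁ + b·p₂ ≈ (0.981, -0.191, 0.040); φ = arcsin(p_z) ≈ 2.27°, λ = atan2(p_y, p_x) ≈ -11.02°.

≈ (2.3°N, 11.0°W)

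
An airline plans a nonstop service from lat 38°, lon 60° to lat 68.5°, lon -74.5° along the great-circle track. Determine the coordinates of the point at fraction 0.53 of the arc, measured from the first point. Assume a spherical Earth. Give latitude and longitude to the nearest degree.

≈ lat 71°, lon 30°

Write both endpoints as unit vectors p₁, p₂ with components (cos φ cos λ, cos φ sin λ, sin φ).
The central angle between the endpoints is δ = arccos(p₁·p₂) ≈ 1.191 rad (68.3°).
Interpolate at f = 0.53 with slerp weights a = sin((1−f)δ)/sin δ ≈ 0.572, b = sin(fδ)/sin δ ≈ 0.635.
p = a·p₁ + b·p₂ ≈ (0.288, 0.166, 0.943); φ = arcsin(p_z) ≈ 70.62°, λ = atan2(p_y, p_x) ≈ 29.97°.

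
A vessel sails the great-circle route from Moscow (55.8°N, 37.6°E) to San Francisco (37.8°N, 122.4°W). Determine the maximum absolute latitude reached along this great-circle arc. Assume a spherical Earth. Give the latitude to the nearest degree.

≈ 81°N

The great circle lies in the plane with unit normal n̂ = (p₁ × p₂)/|p₁ × p₂|.
Here n̂_z ≈ -0.153; the vertex latitude is φ_max = arccos|n̂_z| ≈ 81.2°.
Check via Clairaut: cos φ_max = |cos φ₁| · sin C = cos(55.8°)·sin(15.7°) ≈ 0.153, again giving ≈ 81.2°.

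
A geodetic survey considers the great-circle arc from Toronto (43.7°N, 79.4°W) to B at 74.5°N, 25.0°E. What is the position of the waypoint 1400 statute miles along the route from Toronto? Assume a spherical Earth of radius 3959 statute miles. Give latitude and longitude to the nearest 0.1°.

≈ 62.2°N, 65.3°W

Write both endpoints as unit vectors p₁, p₂ with components (cos φ cos λ, cos φ sin λ, sin φ).
The central angle between the endpoints is δ = arccos(p₁·p₂) ≈ 0.905 rad (51.9°). The total great-circle distance is δ·R ≈ 0.905 × 3959 ≈ 3583 mi, so the target fraction is f = 1400/3583 ≈ 0.391.
Interpolate at f ≈ 0.391 with slerp weights a = sin((1−f)δ)/sin δ ≈ 0.666, b = sin(fδ)/sin δ ≈ 0.440.
p = a·p₁ + b·p₂ ≈ (0.195, -0.424, 0.885); φ = arcsin(p_z) ≈ 62.20°, λ = atan2(p_y, p_x) ≈ -65.26°.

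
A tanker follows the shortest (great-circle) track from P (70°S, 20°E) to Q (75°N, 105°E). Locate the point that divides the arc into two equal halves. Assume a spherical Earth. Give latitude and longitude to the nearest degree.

≈ (3°N, 55°E)

Write both endpoints as unit vectors p₁, p₂ with components (cos φ cos λ, cos φ sin λ, sin φ).
The central angle between the endpoints is δ = arccos(p₁·p₂) ≈ 2.690 rad (154.2°).
Interpolate at f = 1/2 with slerp weights a = sin((1−f)δ)/sin δ ≈ 2.236, b = sin(fδ)/sin δ ≈ 2.236.
p = a·p₁ + b·p₂ ≈ (0.569, 0.820, 0.059); φ = arcsin(p_z) ≈ 3.36°, λ = atan2(p_y, p_x) ≈ 55.27°.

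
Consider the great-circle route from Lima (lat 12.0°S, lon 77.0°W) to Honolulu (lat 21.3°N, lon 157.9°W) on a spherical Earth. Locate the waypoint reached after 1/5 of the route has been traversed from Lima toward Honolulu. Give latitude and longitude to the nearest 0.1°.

≈ lat 5.0°S, lon 92.9°W

The haversine formula gives a central angle δ ≈ 1.502 rad (86.1°) between the endpoints.
Interpolate at f = 1/5 with slerp weights a = sin((1−f)δ)/sin δ ≈ 0.935, b = sin(fδ)/sin δ ≈ 0.297.
p = a·p₁ + b·p₂ ≈ (-0.050, -0.995, -0.087); φ = arcsin(p_z) ≈ -4.97°, λ = atan2(p_y, p_x) ≈ -92.90°.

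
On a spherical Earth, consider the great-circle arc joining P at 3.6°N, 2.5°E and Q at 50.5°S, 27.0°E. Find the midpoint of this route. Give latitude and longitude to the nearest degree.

≈ 24°S, 12°E

Convert each endpoint to a unit vector on the sphere (x = cos φ cos λ, y = cos φ sin λ, z = sin φ).
The central angle between the endpoints is δ = arccos(p₁·p₂) ≈ 1.013 rad (58.0°).
Interpolate at f = 1/2 with slerp weights a = sin((1−f)δ)/sin δ ≈ 0.572, b = sin(fδ)/sin δ ≈ 0.572.
p = a·p₁ + b·p₂ ≈ (0.894, 0.190, -0.405); φ = arcsin(p_z) ≈ -23.91°, λ = atan2(p_y, p_x) ≈ 12.00°.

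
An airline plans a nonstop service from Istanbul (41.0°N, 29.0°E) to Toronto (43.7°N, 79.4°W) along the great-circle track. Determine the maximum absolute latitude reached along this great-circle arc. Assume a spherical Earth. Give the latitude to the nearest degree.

The great circle lies in the plane with unit normal n̂ = (p₁ × p₂)/|p₁ × p₂|.
Here n̂_z ≈ -0.539; the vertex latitude is φ_max = arccos|n̂_z| ≈ 57.4°.
Check via Clairaut: cos φ_max = |cos φ₁| · sin C = cos(41.0°)·sin(45.6°) ≈ 0.539, again giving ≈ 57.4°.

≈ 57°N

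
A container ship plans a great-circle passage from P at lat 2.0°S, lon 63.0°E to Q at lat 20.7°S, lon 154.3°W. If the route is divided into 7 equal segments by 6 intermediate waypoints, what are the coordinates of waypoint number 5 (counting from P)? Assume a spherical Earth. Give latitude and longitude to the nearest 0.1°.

≈ lat 33.1°S, lon 163.7°E

Convert each endpoint to a unit vector on the sphere (x = cos φ cos λ, y = cos φ sin λ, z = sin φ).
The central angle between the endpoints is δ = arccos(p₁·p₂) ≈ 2.391 rad (137.0°).
Interpolate at f = 5/7 with slerp weights a = sin((1−f)δ)/sin δ ≈ 0.926, b = sin(fδ)/sin δ ≈ 1.452.
p = a·p₁ + b·p₂ ≈ (-0.804, 0.235, -0.546); φ = arcsin(p_z) ≈ -33.07°, λ = atan2(p_y, p_x) ≈ 163.72°.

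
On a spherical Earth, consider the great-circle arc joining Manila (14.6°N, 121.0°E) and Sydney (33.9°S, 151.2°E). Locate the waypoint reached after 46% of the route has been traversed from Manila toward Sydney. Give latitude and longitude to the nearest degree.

Write both endpoints as unit vectors p₁, p₂ with components (cos φ cos λ, cos φ sin λ, sin φ).
The central angle between the endpoints is δ = arccos(p₁·p₂) ≈ 0.984 rad (56.4°).
Interpolate at f = 0.46 with slerp weights a = sin((1−f)δ)/sin δ ≈ 0.609, b = sin(fδ)/sin δ ≈ 0.525.
p = a·p₁ + b·p₂ ≈ (-0.685, 0.715, -0.140); φ = arcsin(p_z) ≈ -8.02°, λ = atan2(p_y, p_x) ≈ 133.79°.

≈ (8°S, 134°E)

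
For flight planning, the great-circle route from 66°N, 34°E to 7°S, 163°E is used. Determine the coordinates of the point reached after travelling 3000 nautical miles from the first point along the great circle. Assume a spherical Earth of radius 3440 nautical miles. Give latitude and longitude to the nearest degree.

Write both endpoints as unit vectors p₁, p₂ with components (cos φ cos λ, cos φ sin λ, sin φ).
The central angle between the endpoints is δ = arccos(p₁·p₂) ≈ 1.945 rad (111.4°). The total great-circle distance is δ·R ≈ 1.945 × 3440 ≈ 6690 nmi, so the target fraction is f = 3000/6690 ≈ 0.448.
Interpolate at f ≈ 0.448 with slerp weights a = sin((1−f)δ)/sin δ ≈ 0.944, b = sin(fδ)/sin δ ≈ 0.823.
p = a·p₁ + b·p₂ ≈ (-0.463, 0.453, 0.762); φ = arcsin(p_z) ≈ 49.64°, λ = atan2(p_y, p_x) ≈ 135.57°.

≈ 50°N, 136°E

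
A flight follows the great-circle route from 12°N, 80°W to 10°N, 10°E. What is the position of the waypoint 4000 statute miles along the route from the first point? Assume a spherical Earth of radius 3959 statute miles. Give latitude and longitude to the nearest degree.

Write both endpoints as unit vectors p₁, p₂ with components (cos φ cos λ, cos φ sin λ, sin φ).
The central angle between the endpoints is δ = arccos(p₁·p₂) ≈ 1.535 rad (87.9°). The total great-circle distance is δ·R ≈ 1.535 × 3959 ≈ 6076 mi, so the target fraction is f = 4000/6076 ≈ 0.658.
Interpolate at f ≈ 0.658 with slerp weights a = sin((1−f)δ)/sin δ ≈ 0.501, b = sin(fδ)/sin δ ≈ 0.848.
p = a·p₁ + b·p₂ ≈ (0.907, -0.338, 0.251); φ = arcsin(p_z) ≈ 14.56°, λ = atan2(p_y, p_x) ≈ -20.42°.

≈ 15°N, 20°W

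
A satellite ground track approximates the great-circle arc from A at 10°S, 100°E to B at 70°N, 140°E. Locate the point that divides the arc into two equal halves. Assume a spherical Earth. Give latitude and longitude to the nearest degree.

≈ 31°N, 110°E

Write both endpoints as unit vectors p₁, p₂ with components (cos φ cos λ, cos φ sin λ, sin φ).
The central angle between the endpoints is δ = arccos(p₁·p₂) ≈ 1.476 rad (84.6°).
Interpolate at f = 1/2 with slerp weights a = sin((1−f)δ)/sin δ ≈ 0.676, b = sin(fδ)/sin δ ≈ 0.676.
p = a·p₁ + b·p₂ ≈ (-0.293, 0.804, 0.518); φ = arcsin(p_z) ≈ 31.18°, λ = atan2(p_y, p_x) ≈ 110.00°.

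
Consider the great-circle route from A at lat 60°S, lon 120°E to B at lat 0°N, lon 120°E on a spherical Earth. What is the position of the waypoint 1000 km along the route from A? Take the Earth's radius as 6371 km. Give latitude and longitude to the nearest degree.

≈ lat 51°S, lon 120°E

Write both endpoints as unit vectors p₁, p₂ with components (cos φ cos λ, cos φ sin λ, sin φ).
The central angle between the endpoints is δ = arccos(p₁·p₂) ≈ 1.047 rad (60.0°). The total great-circle distance is δ·R ≈ 1.047 × 6371 ≈ 6672 km, so the target fraction is f = 1000/6672 ≈ 0.150.
Interpolate at f ≈ 0.150 with slerp weights a = sin((1−f)δ)/sin δ ≈ 0.897, b = sin(fδ)/sin δ ≈ 0.180.
p = a·p₁ + b·p₂ ≈ (-0.315, 0.545, -0.777); φ = arcsin(p_z) ≈ -51.01°, λ = atan2(p_y, p_x) ≈ 120.00°.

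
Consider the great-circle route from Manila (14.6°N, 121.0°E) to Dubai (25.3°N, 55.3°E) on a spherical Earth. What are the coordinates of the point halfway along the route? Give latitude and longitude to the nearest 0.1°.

≈ 23.4°N, 89.4°E

From cos δ = sin φ₁ sin φ₂ + cos φ₁ cos φ₂ cos Δλ, the central angle is δ ≈ 1.084 rad (62.1°).
Interpolate at f = 1/2 with slerp weights a = sin((1−f)δ)/sin δ ≈ 0.584, b = sin(fδ)/sin δ ≈ 0.584.
p = a·p₁ + b·p₂ ≈ (0.009, 0.918, 0.397); φ = arcsin(p_z) ≈ 23.36°, λ = atan2(p_y, p_x) ≈ 89.41°.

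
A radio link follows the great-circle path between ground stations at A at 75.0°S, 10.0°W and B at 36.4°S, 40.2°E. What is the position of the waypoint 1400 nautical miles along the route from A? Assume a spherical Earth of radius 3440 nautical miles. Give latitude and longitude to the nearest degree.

Write both endpoints as unit vectors p₁, p₂ with components (cos φ cos λ, cos φ sin λ, sin φ).
The central angle between the endpoints is δ = arccos(p₁·p₂) ≈ 0.786 rad (45.0°). The total great-circle distance is δ·R ≈ 0.786 × 3440 ≈ 2704 nmi, so the target fraction is f = 1400/2704 ≈ 0.518.
Interpolate at f ≈ 0.518 with slerp weights a = sin((1−f)δ)/sin δ ≈ 0.523, b = sin(fδ)/sin δ ≈ 0.559.
p = a·p₁ + b·p₂ ≈ (0.477, 0.267, -0.837); φ = arcsin(p_z) ≈ -56.85°, λ = atan2(p_y, p_x) ≈ 29.24°.

≈ 57°S, 29°E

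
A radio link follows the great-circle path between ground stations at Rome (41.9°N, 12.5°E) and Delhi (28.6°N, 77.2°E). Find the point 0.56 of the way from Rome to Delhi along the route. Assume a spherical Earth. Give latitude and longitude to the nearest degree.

Convert each endpoint to a unit vector on the sphere (x = cos φ cos λ, y = cos φ sin λ, z = sin φ).
The central angle between the endpoints is δ = arccos(p₁·p₂) ≈ 0.929 rad (53.2°).
Interpolate at f = 0.56 with slerp weights a = sin((1−f)δ)/sin δ ≈ 0.496, b = sin(fδ)/sin δ ≈ 0.621.
p = a·p₁ + b·p₂ ≈ (0.481, 0.611, 0.628); φ = arcsin(p_z) ≈ 38.93°, λ = atan2(p_y, p_x) ≈ 51.78°.

≈ (39°N, 52°E)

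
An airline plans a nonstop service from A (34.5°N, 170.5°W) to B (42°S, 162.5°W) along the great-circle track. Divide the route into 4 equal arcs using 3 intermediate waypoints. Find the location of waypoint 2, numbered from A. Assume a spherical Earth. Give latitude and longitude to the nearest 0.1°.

≈ (3.8°S, 166.7°W)

Write both endpoints as unit vectors p₁, p₂ with components (cos φ cos λ, cos φ sin λ, sin φ).
The central angle between the endpoints is δ = arccos(p₁·p₂) ≈ 1.341 rad (76.9°).
Interpolate at f = 2/4 with slerp weights a = sin((1−f)δ)/sin δ ≈ 0.638, b = sin(fδ)/sin δ ≈ 0.638.
p = a·p₁ + b·p₂ ≈ (-0.971, -0.229, -0.066); φ = arcsin(p_z) ≈ -3.76°, λ = atan2(p_y, p_x) ≈ -166.71°.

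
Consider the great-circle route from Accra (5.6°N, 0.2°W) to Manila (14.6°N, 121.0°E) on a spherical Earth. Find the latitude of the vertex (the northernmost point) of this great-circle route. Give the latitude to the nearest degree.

The great circle lies in the plane with unit normal n̂ = (p₁ × p₂)/|p₁ × p₂|.
Here n̂_z ≈ +0.936; the vertex latitude is φ_max = arccos|n̂_z| ≈ 20.7°.

≈ 21°N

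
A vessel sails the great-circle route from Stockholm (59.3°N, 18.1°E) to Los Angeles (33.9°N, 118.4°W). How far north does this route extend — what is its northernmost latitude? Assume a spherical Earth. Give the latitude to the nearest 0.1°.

The great circle lies in the plane with unit normal n̂ = (p₁ × p₂)/|p₁ × p₂|.
Here n̂_z ≈ -0.296; the vertex latitude is φ_max = arccos|n̂_z| ≈ 72.8°.
Check via Clairaut: cos φ_max = |cos φ₁| · sin C = cos(59.3°)·sin(35.5°) ≈ 0.296, again giving ≈ 72.8°.

≈ 72.8°N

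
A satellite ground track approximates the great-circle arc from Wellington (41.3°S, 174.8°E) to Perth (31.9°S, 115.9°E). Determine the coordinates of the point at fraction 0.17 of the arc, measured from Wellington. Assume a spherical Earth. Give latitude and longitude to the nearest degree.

≈ (42°S, 164°E)

From cos δ = sin φ₁ sin φ₂ + cos φ₁ cos φ₂ cos Δλ, the central angle is δ ≈ 0.825 rad (47.3°).
Interpolate at f = 0.17 with slerp weights a = sin((1−f)δ)/sin δ ≈ 0.861, b = sin(fδ)/sin δ ≈ 0.190.
p = a·p₁ + b·p₂ ≈ (-0.715, 0.204, -0.669); φ = arcsin(p_z) ≈ -41.98°, λ = atan2(p_y, p_x) ≈ 164.07°.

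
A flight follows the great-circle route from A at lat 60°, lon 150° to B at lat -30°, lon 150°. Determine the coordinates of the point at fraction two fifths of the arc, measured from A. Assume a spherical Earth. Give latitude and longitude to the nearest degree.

From cos δ = sin φ₁ sin φ₂ + cos φ₁ cos φ₂ cos Δλ, the central angle is δ ≈ 1.571 rad (90.0°).
Interpolate at f = 2/5 with slerp weights a = sin((1−f)δ)/sin δ ≈ 0.809, b = sin(fδ)/sin δ ≈ 0.588.
p = a·p₁ + b·p₂ ≈ (-0.791, 0.457, 0.407); φ = arcsin(p_z) ≈ 24.00°, λ = atan2(p_y, p_x) ≈ 150.00°.

≈ lat 24°, lon 150°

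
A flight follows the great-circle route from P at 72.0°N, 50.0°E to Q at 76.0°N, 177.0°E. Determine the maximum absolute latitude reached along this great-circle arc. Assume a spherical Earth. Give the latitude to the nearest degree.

The great circle lies in the plane with unit normal n̂ = (p₁ × p₂)/|p₁ × p₂|.
Here n̂_z ≈ +0.125; the vertex latitude is φ_max = arccos|n̂_z| ≈ 82.8°.
Check via Clairaut: cos φ_max = |cos φ₁| · sin C = cos(72.0°)·sin(23.8°) ≈ 0.125, again giving ≈ 82.8°.

≈ 83°N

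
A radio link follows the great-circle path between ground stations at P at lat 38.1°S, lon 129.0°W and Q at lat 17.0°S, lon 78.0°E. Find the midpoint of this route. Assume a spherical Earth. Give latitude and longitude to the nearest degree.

From cos δ = sin φ₁ sin φ₂ + cos φ₁ cos φ₂ cos Δλ, the central angle is δ ≈ 2.083 rad (119.3°).
Interpolate at f = 1/2 with slerp weights a = sin((1−f)δ)/sin δ ≈ 0.990, b = sin(fδ)/sin δ ≈ 0.990.
p = a·p₁ + b·p₂ ≈ (-0.294, 0.321, -0.901); φ = arcsin(p_z) ≈ -64.23°, λ = atan2(p_y, p_x) ≈ 132.47°.

≈ lat 64°S, lon 132°E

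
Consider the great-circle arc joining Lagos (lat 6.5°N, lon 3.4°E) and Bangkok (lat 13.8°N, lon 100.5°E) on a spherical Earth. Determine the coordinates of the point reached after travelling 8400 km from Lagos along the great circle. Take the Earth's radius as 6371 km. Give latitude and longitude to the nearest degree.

≈ lat 16°N, lon 80°E

Write both endpoints as unit vectors p₁, p₂ with components (cos φ cos λ, cos φ sin λ, sin φ).
The central angle between the endpoints is δ = arccos(p₁·p₂) ≈ 1.663 rad (95.3°). The total great-circle distance is δ·R ≈ 1.663 × 6371 ≈ 10596 km, so the target fraction is f = 8400/10596 ≈ 0.793.
Interpolate at f ≈ 0.793 with slerp weights a = sin((1−f)δ)/sin δ ≈ 0.339, b = sin(fδ)/sin δ ≈ 0.972.
p = a·p₁ + b·p₂ ≈ (0.164, 0.949, 0.270); φ = arcsin(p_z) ≈ 15.69°, λ = atan2(p_y, p_x) ≈ 80.16°.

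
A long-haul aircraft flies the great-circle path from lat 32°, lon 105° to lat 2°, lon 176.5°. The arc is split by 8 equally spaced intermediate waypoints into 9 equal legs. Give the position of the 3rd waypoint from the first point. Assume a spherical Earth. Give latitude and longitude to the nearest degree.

≈ lat 26°, lon 132°

From cos δ = sin φ₁ sin φ₂ + cos φ₁ cos φ₂ cos Δλ, the central angle is δ ≈ 1.279 rad (73.3°).
Interpolate at f = 3/9 with slerp weights a = sin((1−f)δ)/sin δ ≈ 0.786, b = sin(fδ)/sin δ ≈ 0.432.
p = a·p₁ + b·p₂ ≈ (-0.603, 0.670, 0.432); φ = arcsin(p_z) ≈ 25.58°, λ = atan2(p_y, p_x) ≈ 131.98°.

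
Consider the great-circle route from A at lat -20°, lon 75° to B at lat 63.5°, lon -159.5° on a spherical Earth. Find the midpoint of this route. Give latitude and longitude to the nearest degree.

Write both endpoints as unit vectors p₁, p₂ with components (cos φ cos λ, cos φ sin λ, sin φ).
The central angle between the endpoints is δ = arccos(p₁·p₂) ≈ 2.153 rad (123.3°).
Interpolate at f = 1/2 with slerp weights a = sin((1−f)δ)/sin δ ≈ 1.054, b = sin(fδ)/sin δ ≈ 1.054.
p = a·p₁ + b·p₂ ≈ (-0.184, 0.792, 0.583); φ = arcsin(p_z) ≈ 35.63°, λ = atan2(p_y, p_x) ≈ 103.09°.

≈ lat 36°, lon 103°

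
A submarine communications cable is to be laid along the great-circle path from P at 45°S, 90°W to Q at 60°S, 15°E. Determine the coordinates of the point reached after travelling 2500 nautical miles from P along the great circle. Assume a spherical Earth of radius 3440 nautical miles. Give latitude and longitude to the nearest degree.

≈ 66°S, 21°W

From cos δ = sin φ₁ sin φ₂ + cos φ₁ cos φ₂ cos Δλ, the central angle is δ ≈ 1.023 rad (58.6°). The total great-circle distance is δ·R ≈ 1.023 × 3440 ≈ 3519 nmi, so the target fraction is f = 2500/3519 ≈ 0.710.
Interpolate at f ≈ 0.710 with slerp weights a = sin((1−f)δ)/sin δ ≈ 0.342, b = sin(fδ)/sin δ ≈ 0.778.
p = a·p₁ + b·p₂ ≈ (0.376, -0.141, -0.916); φ = arcsin(p_z) ≈ -66.33°, λ = atan2(p_y, p_x) ≈ -20.57°.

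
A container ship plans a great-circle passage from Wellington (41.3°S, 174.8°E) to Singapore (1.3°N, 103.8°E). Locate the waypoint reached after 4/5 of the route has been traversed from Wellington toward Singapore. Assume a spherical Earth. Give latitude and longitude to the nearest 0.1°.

Convert each endpoint to a unit vector on the sphere (x = cos φ cos λ, y = cos φ sin λ, z = sin φ).
The central angle between the endpoints is δ = arccos(p₁·p₂) ≈ 1.339 rad (76.7°).
Interpolate at f = 4/5 with slerp weights a = sin((1−f)δ)/sin δ ≈ 0.272, b = sin(fδ)/sin δ ≈ 0.902.
p = a·p₁ + b·p₂ ≈ (-0.419, 0.894, -0.159); φ = arcsin(p_z) ≈ -9.15°, λ = atan2(p_y, p_x) ≈ 115.08°.

≈ 9.1°S, 115.1°E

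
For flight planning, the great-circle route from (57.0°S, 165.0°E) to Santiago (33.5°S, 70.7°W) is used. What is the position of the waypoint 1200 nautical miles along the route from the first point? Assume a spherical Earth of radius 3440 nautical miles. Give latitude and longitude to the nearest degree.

≈ (67°S, 157°W)

From cos δ = sin φ₁ sin φ₂ + cos φ₁ cos φ₂ cos Δλ, the central angle is δ ≈ 1.362 rad (78.1°). The total great-circle distance is δ·R ≈ 1.362 × 3440 ≈ 4686 nmi, so the target fraction is f = 1200/4686 ≈ 0.256.
Interpolate at f ≈ 0.256 with slerp weights a = sin((1−f)δ)/sin δ ≈ 0.867, b = sin(fδ)/sin δ ≈ 0.349.
p = a·p₁ + b·p₂ ≈ (-0.360, -0.153, -0.920); φ = arcsin(p_z) ≈ -66.98°, λ = atan2(p_y, p_x) ≈ -157.02°.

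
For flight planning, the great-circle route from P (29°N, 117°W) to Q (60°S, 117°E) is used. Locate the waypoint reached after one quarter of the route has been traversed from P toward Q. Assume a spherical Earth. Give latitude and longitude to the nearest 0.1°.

Convert each endpoint to a unit vector on the sphere (x = cos φ cos λ, y = cos φ sin λ, z = sin φ).
The central angle between the endpoints is δ = arccos(p₁·p₂) ≈ 2.314 rad (132.6°).
Interpolate at f = 1/4 with slerp weights a = sin((1−f)δ)/sin δ ≈ 1.340, b = sin(fδ)/sin δ ≈ 0.743.
p = a·p₁ + b·p₂ ≈ (-0.701, -0.713, 0.006); φ = arcsin(p_z) ≈ 0.36°, λ = atan2(p_y, p_x) ≈ -134.49°.

≈ (0.4°N, 134.5°W)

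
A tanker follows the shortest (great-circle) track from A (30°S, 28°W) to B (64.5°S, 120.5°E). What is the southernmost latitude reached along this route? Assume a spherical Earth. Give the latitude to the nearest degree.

The great circle lies in the plane with unit normal n̂ = (p₁ × p₂)/|p₁ × p₂|.
Here n̂_z ≈ +0.197; the vertex latitude is φ_max = arccos|n̂_z| ≈ 78.7°.

≈ 79°S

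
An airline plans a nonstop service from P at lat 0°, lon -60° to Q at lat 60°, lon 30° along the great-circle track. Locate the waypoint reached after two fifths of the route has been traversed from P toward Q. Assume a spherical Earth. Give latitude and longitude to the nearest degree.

From cos δ = sin φ₁ sin φ₂ + cos φ₁ cos φ₂ cos Δλ, the central angle is δ ≈ 1.571 rad (90.0°).
Interpolate at f = 2/5 with slerp weights a = sin((1−f)δ)/sin δ ≈ 0.809, b = sin(fδ)/sin δ ≈ 0.588.
p = a·p₁ + b·p₂ ≈ (0.659, -0.554, 0.509); φ = arcsin(p_z) ≈ 30.60°, λ = atan2(p_y, p_x) ≈ -40.04°.

≈ lat 31°, lon -40°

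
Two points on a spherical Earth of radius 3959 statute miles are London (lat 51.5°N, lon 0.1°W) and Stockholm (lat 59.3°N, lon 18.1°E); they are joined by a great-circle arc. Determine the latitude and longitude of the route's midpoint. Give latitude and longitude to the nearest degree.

Write both endpoints as unit vectors p₁, p₂ with components (cos φ cos λ, cos φ sin λ, sin φ).
The central angle between the endpoints is δ = arccos(p₁·p₂) ≈ 0.225 rad (12.9°).
Interpolate at f = 1/2 with slerp weights a = sin((1−f)δ)/sin δ ≈ 0.503, b = sin(fδ)/sin δ ≈ 0.503.
p = a·p₁ + b·p₂ ≈ (0.557, 0.079, 0.826); φ = arcsin(p_z) ≈ 55.74°, λ = atan2(p_y, p_x) ≈ 8.09°.

≈ lat 56°N, lon 8°E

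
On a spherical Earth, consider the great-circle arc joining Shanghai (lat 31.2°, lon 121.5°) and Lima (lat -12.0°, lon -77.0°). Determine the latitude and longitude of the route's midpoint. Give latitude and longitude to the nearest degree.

≈ lat 44°, lon -135°

Write both endpoints as unit vectors p₁, p₂ with components (cos φ cos λ, cos φ sin λ, sin φ).
The central angle between the endpoints is δ = arccos(p₁·p₂) ≈ 2.693 rad (154.3°).
Interpolate at f = 1/2 with slerp weights a = sin((1−f)δ)/sin δ ≈ 2.249, b = sin(fδ)/sin δ ≈ 2.249.
p = a·p₁ + b·p₂ ≈ (-0.510, -0.503, 0.697); φ = arcsin(p_z) ≈ 44.22°, λ = atan2(p_y, p_x) ≈ -135.40°.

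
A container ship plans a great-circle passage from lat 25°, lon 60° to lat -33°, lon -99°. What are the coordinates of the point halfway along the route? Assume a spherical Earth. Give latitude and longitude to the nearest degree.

≈ lat -21°, lon -8°

The haversine formula gives a central angle δ ≈ 2.793 rad (160.0°) between the endpoints.
Interpolate at f = 1/2 with slerp weights a = sin((1−f)δ)/sin δ ≈ 2.882, b = sin(fδ)/sin δ ≈ 2.882.
p = a·p₁ + b·p₂ ≈ (0.928, -0.125, -0.352); φ = arcsin(p_z) ≈ -20.59°, λ = atan2(p_y, p_x) ≈ -7.69°.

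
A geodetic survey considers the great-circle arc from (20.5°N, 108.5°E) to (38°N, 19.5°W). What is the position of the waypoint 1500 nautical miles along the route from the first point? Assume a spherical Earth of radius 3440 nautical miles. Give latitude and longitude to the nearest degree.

≈ (38°N, 88°E)

Convert each endpoint to a unit vector on the sphere (x = cos φ cos λ, y = cos φ sin λ, z = sin φ).
The central angle between the endpoints is δ = arccos(p₁·p₂) ≈ 1.812 rad (103.8°). The total great-circle distance is δ·R ≈ 1.812 × 3440 ≈ 6233 nmi, so the target fraction is f = 1500/6233 ≈ 0.241.
Interpolate at f ≈ 0.241 with slerp weights a = sin((1−f)δ)/sin δ ≈ 1.010, b = sin(fδ)/sin δ ≈ 0.435.
p = a·p₁ + b·p₂ ≈ (0.023, 0.783, 0.622); φ = arcsin(p_z) ≈ 38.43°, λ = atan2(p_y, p_x) ≈ 88.33°.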